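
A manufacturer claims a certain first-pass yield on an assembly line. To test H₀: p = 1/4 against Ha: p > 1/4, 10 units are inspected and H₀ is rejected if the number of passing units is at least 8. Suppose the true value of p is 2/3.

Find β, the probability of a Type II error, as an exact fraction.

β = P(fail to reject H₀ | Ha true) = P(K ≤ 7 | p = 2/3), K ~ Binomial(10, 2/3).
Equivalently, β = 1 − P(K ≥ 8) = 13795/19683.

13795/19683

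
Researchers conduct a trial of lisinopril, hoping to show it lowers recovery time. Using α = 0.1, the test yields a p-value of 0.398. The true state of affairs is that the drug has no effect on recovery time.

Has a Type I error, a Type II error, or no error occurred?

The conventional null hypothesis is that the drug has no effect on recovery time.
Since p = 0.398 ≥ α = 0.1, H₀ is not rejected.
H₀ is true (actually the drug has no effect on recovery time).
The decision matches the true state — no error.

No error — this is a correct decision.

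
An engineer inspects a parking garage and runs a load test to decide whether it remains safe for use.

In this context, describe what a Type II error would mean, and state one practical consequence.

A Type II error would mean concluding that the structure meets the required load capacity (safe) (or at least failing to establish that the structure is structurally deficient) when in fact the structure is structurally deficient. Consequence: a deficient structure remains in service and may fail under load.

With the conventional null hypothesis that the structure meets the required load capacity (safe):
A Type II error is failing to reject H₀ when H₀ is false.
Here that means keeping the structure open when actually the structure is structurally deficient.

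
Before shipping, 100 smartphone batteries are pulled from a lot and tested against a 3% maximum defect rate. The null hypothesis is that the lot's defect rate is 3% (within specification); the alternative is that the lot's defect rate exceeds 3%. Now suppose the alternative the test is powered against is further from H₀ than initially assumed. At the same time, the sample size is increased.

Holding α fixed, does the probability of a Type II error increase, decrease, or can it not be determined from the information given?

A larger true effect moves the Ha sampling distribution further from the H₀ critical value, making rejection more likely when Ha is true. A larger sample reduces the standard error, pulling the sampling distribution under Ha further from the non-rejection region. Both changes push β in the same direction.

It decreases.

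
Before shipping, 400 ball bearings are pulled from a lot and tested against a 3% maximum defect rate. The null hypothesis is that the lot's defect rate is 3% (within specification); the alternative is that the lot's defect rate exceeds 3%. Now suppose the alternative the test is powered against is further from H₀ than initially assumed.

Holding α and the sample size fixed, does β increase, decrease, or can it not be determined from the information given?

It decreases.

A larger true effect moves the Ha sampling distribution further from the H₀ critical value, making rejection more likely when Ha is true.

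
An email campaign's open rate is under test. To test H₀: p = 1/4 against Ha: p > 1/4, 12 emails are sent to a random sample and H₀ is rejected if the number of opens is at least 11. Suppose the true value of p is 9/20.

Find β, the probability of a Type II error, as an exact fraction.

4091575270595131/4096000000000000

Under the alternative p = 9/20, K ~ Binomial(12, 9/20); β is the probability the test does not reject, P(K < 11).
Summing C(12,j)·(9/20)^j·(11/20)^{12-j} for j = 0..10 gives 4091575270595131/4096000000000000.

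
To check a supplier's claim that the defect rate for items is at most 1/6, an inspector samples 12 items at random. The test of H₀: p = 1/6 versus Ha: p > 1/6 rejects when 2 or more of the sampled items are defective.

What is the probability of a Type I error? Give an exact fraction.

1346704211/2176782336

Under H₀, X ~ Binomial(12, 1/6); the Type I error rate is P(X ≥ 2).
Computing the lower-tail complement: 1 − 830078125/2176782336 = 1346704211/2176782336.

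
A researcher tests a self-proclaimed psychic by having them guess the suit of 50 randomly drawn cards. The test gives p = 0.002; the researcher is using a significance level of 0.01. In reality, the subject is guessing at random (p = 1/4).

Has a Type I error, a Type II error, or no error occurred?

Type I error

The conventional null hypothesis is that the subject is guessing at random (p = 1/4).
Since p = 0.002 < α = 0.01, H₀ is rejected.
H₀ is true (actually the subject is guessing at random (p = 1/4)).
Rejecting a true H₀ is a Type I error.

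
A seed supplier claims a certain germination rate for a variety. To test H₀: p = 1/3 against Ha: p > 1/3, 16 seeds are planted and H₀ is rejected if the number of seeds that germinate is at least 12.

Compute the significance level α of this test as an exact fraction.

11371/14348907

α = P(reject H₀ | H₀ true) = P(S ≥ 12 | p = 1/3), with S ~ Binomial(16, 1/3).
Adding the binomial terms for j = 12 through 16 with p = 1/3 yields 11371/14348907.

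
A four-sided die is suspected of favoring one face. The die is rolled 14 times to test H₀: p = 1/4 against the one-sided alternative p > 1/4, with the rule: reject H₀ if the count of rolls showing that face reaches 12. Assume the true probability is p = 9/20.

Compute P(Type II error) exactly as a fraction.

817437922121895041/819200000000000000

Under the alternative p = 9/20, K ~ Binomial(14, 9/20); β is the probability the test does not reject, P(K < 12).
Summing C(14,j)·(9/20)^j·(11/20)^{14-j} for j = 0..11 gives 817437922121895041/819200000000000000.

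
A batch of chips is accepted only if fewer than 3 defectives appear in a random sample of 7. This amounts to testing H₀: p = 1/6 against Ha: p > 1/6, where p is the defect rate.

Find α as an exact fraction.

331/3456

The significance level is the probability, assuming p = 1/6, of seeing 3 or more defectives in 7 draws.
Via the complement, α = 1 − Σ_{j=0}^{2} C(7,j)(1/6)^j(5/6)^{7-j} = 331/3456.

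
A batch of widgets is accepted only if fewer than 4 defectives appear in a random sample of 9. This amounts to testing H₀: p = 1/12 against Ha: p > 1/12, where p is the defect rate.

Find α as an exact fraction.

Under H₀, Y ~ Binomial(9, 1/12); the Type I error rate is P(Y ≥ 4).
α = 1 − P(Y ≤ 3) = 1 − 1284381725/1289945088 = 5563363/1289945088.

5563363/1289945088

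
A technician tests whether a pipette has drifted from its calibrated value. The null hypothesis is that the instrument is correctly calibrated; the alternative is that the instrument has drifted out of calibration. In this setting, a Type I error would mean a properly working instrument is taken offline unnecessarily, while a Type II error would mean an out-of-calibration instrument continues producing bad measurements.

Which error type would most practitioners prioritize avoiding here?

The Type II consequence (an out-of-calibration instrument continues producing bad measurements) is more severe than the Type I consequence (a properly working instrument is taken offline unnecessarily).

Type II error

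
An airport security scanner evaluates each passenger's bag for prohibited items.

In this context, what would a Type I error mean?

A Type I error would mean concluding that the bag contains a prohibited item when in fact the bag contains no prohibited items.

With the conventional null hypothesis that the bag contains no prohibited items:
A Type I error is rejecting H₀ when H₀ is true.
Here that means flagging the bag for a manual search when actually the bag contains no prohibited items.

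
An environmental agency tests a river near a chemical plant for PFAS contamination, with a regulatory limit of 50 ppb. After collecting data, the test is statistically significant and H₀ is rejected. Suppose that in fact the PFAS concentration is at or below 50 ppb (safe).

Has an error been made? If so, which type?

The conventional null hypothesis here is that the PFAS concentration is at or below 50 ppb (safe).
H₀ was rejected, but H₀ is actually true.
Rejecting a true null hypothesis is a Type I error (false positive).

Type I error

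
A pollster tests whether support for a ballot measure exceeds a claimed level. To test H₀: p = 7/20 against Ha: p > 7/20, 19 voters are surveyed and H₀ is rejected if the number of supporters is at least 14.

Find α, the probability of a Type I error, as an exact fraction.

Under H₀, X ~ Binomial(19, 7/20), and α = P(X ≥ 14).
Summing C(19,j)(7/20)^j(13/20)^{19−j} for j = 14,…,19 gives 441451161257878012297/655360000000000000000000.

441451161257878012297/655360000000000000000000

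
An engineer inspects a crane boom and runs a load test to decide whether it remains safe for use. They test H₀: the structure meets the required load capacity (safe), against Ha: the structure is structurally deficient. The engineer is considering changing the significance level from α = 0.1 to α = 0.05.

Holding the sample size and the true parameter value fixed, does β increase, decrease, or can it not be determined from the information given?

A smaller α moves the rejection region further into the tail. With the alternative true, more outcomes now fall outside the rejection region, so failing to reject becomes more likely.

It increases.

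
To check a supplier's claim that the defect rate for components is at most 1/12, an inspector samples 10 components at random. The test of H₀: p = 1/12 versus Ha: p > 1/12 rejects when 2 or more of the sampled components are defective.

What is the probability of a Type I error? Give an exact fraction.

4133487571/20639121408

α = P(reject H₀ | H₀ true) = P(K ≥ 2 | p = 1/12), K ~ Binomial(10, 1/12).
Computing the lower-tail complement: 1 − 16505633837/20639121408 = 4133487571/20639121408.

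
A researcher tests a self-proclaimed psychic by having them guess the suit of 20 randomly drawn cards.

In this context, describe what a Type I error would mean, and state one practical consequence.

With the conventional null hypothesis that the subject is guessing at random (p = 1/4):
A Type I error is rejecting H₀ when H₀ is true.
Here that means concluding the subject has some ability beyond chance when actually the subject is guessing at random (p = 1/4).

A Type I error would mean concluding that the subject performs better than chance when in fact the subject is guessing at random (p = 1/4). Consequence: a lucky guesser is credited with psychic ability.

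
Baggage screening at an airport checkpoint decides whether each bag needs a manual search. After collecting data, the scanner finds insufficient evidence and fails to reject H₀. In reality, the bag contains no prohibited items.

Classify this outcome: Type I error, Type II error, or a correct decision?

No error — this is a correct decision.

The conventional null hypothesis here is that the bag contains no prohibited items.
The test retained a true H₀ — the decision matches the true state.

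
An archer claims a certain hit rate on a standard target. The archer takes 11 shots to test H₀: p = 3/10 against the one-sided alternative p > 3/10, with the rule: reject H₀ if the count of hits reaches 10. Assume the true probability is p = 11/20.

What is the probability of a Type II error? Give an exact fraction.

Under the alternative p = 11/20, Y ~ Binomial(11, 11/20); β is the probability the test does not reject, P(Y < 10).
Adding the binomial probabilities P(Y=0)+…+P(Y=9) at p = 11/20 gives 20194688329389/20480000000000.

20194688329389/20480000000000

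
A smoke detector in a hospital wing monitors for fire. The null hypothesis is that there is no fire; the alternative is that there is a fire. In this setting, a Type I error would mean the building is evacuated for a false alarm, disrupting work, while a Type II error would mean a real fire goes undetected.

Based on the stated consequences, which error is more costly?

The Type II consequence (a real fire goes undetected) is more severe than the Type I consequence (the building is evacuated for a false alarm, disrupting work).

Type II error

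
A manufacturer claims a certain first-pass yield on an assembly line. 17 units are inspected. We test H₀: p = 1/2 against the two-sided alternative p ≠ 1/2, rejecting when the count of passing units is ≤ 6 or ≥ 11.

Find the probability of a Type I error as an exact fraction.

α = P(K ≤ 6 or K ≥ 11 | p = 1/2), K ~ Binomial(17, 1/2).
By symmetry, α = 2·P(K ≤ 6) = 2·(1 + 17 + 136 + 680 + 2380 + 6188 + 12376)/131072 = 43556/131072 = 10889/32768.

10889/32768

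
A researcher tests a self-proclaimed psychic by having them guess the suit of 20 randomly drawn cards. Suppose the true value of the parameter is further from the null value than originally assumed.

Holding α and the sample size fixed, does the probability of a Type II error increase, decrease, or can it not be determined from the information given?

It decreases.

A larger true effect moves the Ha sampling distribution further from the H₀ critical value, making rejection more likely when Ha is true.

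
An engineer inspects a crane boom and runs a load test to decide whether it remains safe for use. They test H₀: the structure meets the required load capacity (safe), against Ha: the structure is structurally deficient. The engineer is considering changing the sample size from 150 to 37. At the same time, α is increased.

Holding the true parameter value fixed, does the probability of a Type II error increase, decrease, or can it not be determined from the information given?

Cannot be determined from the information given.

The first change alone would make β increase; the second alone would make β decrease. Which effect dominates depends on the magnitudes, which are not given.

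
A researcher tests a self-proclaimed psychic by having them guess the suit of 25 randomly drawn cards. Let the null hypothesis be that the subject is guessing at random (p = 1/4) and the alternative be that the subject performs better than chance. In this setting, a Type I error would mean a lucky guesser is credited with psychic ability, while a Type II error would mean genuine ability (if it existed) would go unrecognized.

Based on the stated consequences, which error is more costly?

Type I error

The Type I consequence (a lucky guesser is credited with psychic ability) is more severe than the Type II consequence (genuine ability (if it existed) would go unrecognized).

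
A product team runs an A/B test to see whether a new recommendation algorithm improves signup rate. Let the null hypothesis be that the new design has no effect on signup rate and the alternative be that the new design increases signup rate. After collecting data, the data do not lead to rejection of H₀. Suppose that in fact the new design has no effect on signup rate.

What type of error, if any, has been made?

No error (correct decision).

The test retained a true H₀ — the decision matches the true state.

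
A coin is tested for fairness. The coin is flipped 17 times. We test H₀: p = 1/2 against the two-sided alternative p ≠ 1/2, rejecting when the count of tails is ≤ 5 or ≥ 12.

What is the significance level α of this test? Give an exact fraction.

The significance level is the null-hypothesis probability of the rejection region {≤5} ∪ {≥12}.
By symmetry, α = 2·P(X ≤ 5) = 2·(1 + 17 + 136 + 680 + 2380 + 6188)/131072 = 18804/131072 = 4701/32768.

4701/32768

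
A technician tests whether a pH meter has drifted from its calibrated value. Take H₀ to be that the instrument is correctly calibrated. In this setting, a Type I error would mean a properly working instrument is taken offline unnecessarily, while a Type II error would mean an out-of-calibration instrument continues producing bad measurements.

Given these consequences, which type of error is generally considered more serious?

Type II error

The Type II consequence (an out-of-calibration instrument continues producing bad measurements) is more severe than the Type I consequence (a properly working instrument is taken offline unnecessarily).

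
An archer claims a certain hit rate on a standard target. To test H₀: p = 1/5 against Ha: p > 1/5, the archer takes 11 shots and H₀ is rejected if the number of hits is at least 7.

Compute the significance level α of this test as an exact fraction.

19193/9765625

The Type I error probability is α = P(S ≥ 7) computed under H₀, where S ~ Binomial(11, 1/5).
Adding the binomial terms for j = 7 through 11 with p = 1/5 yields 19193/9765625.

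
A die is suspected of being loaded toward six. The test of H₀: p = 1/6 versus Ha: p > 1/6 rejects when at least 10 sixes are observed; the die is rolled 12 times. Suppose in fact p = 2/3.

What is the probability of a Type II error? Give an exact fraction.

β = P(fail to reject H₀ | Ha true) = P(S ≤ 9 | p = 2/3), S ~ Binomial(12, 2/3).
Summing C(12,j)·(2/3)^j·(1/3)^{12-j} for j = 0..9 gives 435185/531441.

435185/531441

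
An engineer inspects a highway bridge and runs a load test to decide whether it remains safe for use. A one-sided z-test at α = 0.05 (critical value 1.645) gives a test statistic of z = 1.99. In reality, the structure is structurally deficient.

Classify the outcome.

The conventional null hypothesis is that the structure meets the required load capacity (safe).
Since z = 1.99 > z* = 1.645, H₀ is rejected.
H₀ is false (actually the structure is structurally deficient).
The decision matches the true state — no error.

No error — this is a correct decision.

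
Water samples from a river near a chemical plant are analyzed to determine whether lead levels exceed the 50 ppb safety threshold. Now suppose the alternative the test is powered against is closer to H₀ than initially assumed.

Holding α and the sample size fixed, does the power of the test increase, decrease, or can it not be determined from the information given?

A smaller true effect puts the Ha sampling distribution closer to H₀, so more of it falls in the non-rejection region.
Since power = 1 − β and β increases, power decreases.

It decreases.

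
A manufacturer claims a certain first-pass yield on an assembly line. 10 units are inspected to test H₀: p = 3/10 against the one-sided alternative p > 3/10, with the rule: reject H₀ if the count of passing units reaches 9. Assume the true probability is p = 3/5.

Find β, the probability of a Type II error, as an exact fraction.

Under the alternative p = 3/5, X ~ Binomial(10, 3/5); β is the probability the test does not reject, P(X < 9).
Equivalently, β = 1 − P(X ≥ 9) = 9312916/9765625.

9312916/9765625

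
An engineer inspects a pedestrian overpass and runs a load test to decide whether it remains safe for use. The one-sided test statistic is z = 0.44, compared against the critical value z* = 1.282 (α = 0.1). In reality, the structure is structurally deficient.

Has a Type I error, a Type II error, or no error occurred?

Type II error

The conventional null hypothesis is that the structure meets the required load capacity (safe).
Since z = 0.44 ≤ z* = 1.282, H₀ is not rejected.
H₀ is false (actually the structure is structurally deficient).
Failing to reject a false H₀ is a Type II error.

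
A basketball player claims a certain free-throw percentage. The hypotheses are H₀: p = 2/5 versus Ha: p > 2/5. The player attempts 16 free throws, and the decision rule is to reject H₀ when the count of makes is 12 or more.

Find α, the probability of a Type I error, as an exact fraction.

α = P(reject H₀ | H₀ true) = P(S ≥ 12 | p = 2/5), with S ~ Binomial(16, 2/5).
Summing C(16,j)(2/5)^j(3/5)^{16−j} for j = 12,…,16 gives 149405696/30517578125.

149405696/30517578125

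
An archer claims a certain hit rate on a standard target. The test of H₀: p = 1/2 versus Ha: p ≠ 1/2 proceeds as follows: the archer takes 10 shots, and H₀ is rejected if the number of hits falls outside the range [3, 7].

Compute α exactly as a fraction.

The significance level is the null-hypothesis probability of the rejection region {≤2} ∪ {≥8}.
By symmetry, α = 2·P(S ≤ 2) = 2·(1 + 10 + 45)/1024 = 112/1024 = 7/64.

7/64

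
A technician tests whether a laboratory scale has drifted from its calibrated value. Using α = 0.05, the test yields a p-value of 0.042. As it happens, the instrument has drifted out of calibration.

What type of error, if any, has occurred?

The conventional null hypothesis is that the instrument is correctly calibrated.
Since p = 0.042 < α = 0.05, H₀ is rejected.
H₀ is false (actually the instrument has drifted out of calibration).
The decision matches the true state — no error.

No error — this is a correct decision.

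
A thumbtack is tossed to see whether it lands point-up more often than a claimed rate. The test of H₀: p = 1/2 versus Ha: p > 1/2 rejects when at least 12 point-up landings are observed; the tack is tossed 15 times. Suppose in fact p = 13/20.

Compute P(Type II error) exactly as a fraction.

β = P(fail to reject H₀ | Ha true) = P(Y ≤ 11 | p = 13/20), Y ~ Binomial(15, 13/20).
Adding the binomial probabilities P(Y=0)+…+P(Y=11) at p = 13/20 gives 6777270377107586237/8192000000000000000.

6777270377107586237/8192000000000000000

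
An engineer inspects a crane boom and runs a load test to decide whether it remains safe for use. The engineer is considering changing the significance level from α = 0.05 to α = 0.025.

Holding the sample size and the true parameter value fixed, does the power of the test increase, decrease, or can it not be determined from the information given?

Tightening α shrinks the rejection region. When Ha holds, fewer sample outcomes clear the stricter threshold, so more fall in the acceptance region.
Since power = 1 − β and β increases, power decreases.

It decreases.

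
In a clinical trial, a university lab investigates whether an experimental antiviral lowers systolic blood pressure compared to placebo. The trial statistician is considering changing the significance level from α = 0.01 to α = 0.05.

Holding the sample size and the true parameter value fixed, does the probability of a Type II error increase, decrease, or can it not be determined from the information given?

With a larger α the critical value moves toward the center, so more of the Ha sampling distribution lies in the rejection region.

It decreases.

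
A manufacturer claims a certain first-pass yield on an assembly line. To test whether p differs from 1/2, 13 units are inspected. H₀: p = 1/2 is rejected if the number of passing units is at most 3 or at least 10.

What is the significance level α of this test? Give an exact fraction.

Under H₀, Y ~ Binomial(13, 1/2); α is the probability of landing in either tail, P(Y ≤ 3) + P(Y ≥ 10).
The two tails are symmetric, so α = 2·(1 + 13 + 78 + 286)/2^13 = 756/8192 = 189/2048.

189/2048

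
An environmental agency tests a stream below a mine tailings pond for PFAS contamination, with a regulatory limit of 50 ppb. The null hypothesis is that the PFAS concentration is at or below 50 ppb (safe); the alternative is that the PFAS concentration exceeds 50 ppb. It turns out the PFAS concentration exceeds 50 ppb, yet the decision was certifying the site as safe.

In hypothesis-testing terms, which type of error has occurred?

Type II error

'Certifying the site as safe' corresponds to failing to reject H₀.
H₀ was not rejected but H₀ is false — a Type II error (false negative).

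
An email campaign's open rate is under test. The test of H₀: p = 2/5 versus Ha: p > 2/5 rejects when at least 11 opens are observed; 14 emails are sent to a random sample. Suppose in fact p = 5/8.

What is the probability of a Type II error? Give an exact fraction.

1830419739927/2199023255552

Under the alternative p = 5/8, Y ~ Binomial(14, 5/8); β is the probability the test does not reject, P(Y < 11).
Adding the binomial probabilities P(Y=0)+…+P(Y=10) at p = 5/8 gives 1830419739927/2199023255552.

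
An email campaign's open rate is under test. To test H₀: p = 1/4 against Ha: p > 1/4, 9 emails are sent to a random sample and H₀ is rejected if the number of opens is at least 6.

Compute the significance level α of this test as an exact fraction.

Under H₀, X ~ Binomial(9, 1/4), and α = P(X ≥ 6).
Adding the binomial terms for j = 6 through 9 with p = 1/4 yields 655/65536.

655/65536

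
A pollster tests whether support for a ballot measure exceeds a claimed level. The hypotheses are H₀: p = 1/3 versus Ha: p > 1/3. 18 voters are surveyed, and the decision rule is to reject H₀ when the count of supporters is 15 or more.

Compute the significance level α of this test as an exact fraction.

Under H₀, Y ~ Binomial(18, 1/3), and α = P(Y ≥ 15).
P(Y ≥ 15) = Σ_{j=15}^{18} C(18,j)·(1/3)^j·(2/3)^{18-j} = 7177/387420489.

7177/387420489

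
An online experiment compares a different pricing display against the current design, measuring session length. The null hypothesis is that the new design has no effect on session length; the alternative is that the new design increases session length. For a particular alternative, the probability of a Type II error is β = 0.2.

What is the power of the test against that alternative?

0.8

Power = 1 − β = 1 − 0.2 = 0.8.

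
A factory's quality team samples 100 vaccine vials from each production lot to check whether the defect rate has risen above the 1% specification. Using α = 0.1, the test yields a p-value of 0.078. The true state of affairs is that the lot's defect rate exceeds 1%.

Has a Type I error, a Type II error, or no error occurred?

The conventional null hypothesis is that the lot's defect rate is 1% (within specification).
Since p = 0.078 < α = 0.1, H₀ is rejected.
H₀ is false (actually the lot's defect rate exceeds 1%).
The decision matches the true state — no error.

No error (correct decision).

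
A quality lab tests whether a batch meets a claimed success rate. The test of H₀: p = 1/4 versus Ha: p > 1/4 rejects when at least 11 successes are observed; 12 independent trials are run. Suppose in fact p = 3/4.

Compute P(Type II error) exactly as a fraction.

14120011/16777216

β = P(fail to reject H₀ | Ha true) = P(X ≤ 10 | p = 3/4), X ~ Binomial(12, 3/4).
Summing C(12,j)·(3/4)^j·(1/4)^{12-j} for j = 0..10 gives 14120011/16777216.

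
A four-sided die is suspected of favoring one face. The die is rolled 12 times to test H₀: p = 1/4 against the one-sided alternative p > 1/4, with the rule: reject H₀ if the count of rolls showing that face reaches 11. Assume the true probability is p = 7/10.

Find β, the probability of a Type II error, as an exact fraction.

914974950051/1000000000000

β = P(fail to reject H₀ | Ha true) = P(K ≤ 10 | p = 7/10), K ~ Binomial(12, 7/10).
Adding the binomial probabilities P(K=0)+…+P(K=10) at p = 7/10 gives 914974950051/1000000000000.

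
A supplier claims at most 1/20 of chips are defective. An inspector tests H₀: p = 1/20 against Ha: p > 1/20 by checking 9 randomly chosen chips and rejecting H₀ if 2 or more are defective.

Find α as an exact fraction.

α = P(reject H₀ | H₀ true) = P(K ≥ 2 | p = 1/20), K ~ Binomial(9, 1/20).
α = 1 − P(K ≤ 1) = 1 − 118884941287/128000000000 = 9115058713/128000000000.

9115058713/128000000000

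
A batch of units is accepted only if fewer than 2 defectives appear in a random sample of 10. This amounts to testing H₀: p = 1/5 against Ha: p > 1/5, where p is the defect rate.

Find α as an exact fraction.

Under H₀, S ~ Binomial(10, 1/5); the Type I error rate is P(S ≥ 2).
Computing the lower-tail complement: 1 − 3670016/9765625 = 6095609/9765625.

6095609/9765625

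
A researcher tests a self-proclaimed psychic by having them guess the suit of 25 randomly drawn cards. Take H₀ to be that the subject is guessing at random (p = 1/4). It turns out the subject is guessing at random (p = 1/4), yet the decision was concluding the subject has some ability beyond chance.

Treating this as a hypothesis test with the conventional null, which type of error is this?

Type I error

'Concluding the subject has some ability beyond chance' corresponds to rejecting H₀.
H₀ was rejected but H₀ is true — a Type I error (false positive).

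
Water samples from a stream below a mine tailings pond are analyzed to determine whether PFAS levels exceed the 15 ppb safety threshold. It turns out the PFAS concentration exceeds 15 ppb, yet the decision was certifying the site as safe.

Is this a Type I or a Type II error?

The null hypothesis here is that the PFAS concentration is at or below 15 ppb (safe).
'Certifying the site as safe' corresponds to failing to reject H₀.
H₀ was not rejected but H₀ is false — a Type II error (false negative).

Type II error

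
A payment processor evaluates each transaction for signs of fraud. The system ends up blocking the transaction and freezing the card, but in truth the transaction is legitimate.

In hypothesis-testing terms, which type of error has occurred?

The null hypothesis here is that the transaction is legitimate.
'Blocking the transaction and freezing the card' corresponds to rejecting H₀.
H₀ was rejected but H₀ is true — a Type I error (false positive).

Type I error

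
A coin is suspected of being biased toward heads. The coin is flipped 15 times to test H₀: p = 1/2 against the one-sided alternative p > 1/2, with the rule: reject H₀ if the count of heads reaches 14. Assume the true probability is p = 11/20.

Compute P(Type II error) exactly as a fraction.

16356278262148423407/16384000000000000000

Under the alternative p = 11/20, K ~ Binomial(15, 11/20); β is the probability the test does not reject, P(K < 14).
Equivalently, β = 1 − P(K ≥ 14) = 16356278262148423407/16384000000000000000.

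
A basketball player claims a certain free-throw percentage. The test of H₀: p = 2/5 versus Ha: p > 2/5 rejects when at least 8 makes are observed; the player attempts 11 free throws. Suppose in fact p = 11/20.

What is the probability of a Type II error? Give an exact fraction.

828290341647/1024000000000

Under the alternative p = 11/20, K ~ Binomial(11, 11/20); β is the probability the test does not reject, P(K < 8).
Adding the binomial probabilities P(K=0)+…+P(K=7) at p = 11/20 gives 828290341647/1024000000000.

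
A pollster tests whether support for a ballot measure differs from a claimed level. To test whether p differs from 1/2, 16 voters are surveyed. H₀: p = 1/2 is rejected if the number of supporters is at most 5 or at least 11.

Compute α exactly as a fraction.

6885/32768

The significance level is the null-hypothesis probability of the rejection region {≤5} ∪ {≥11}.
The two tails are symmetric, so α = 2·(1 + 16 + 120 + 560 + 1820 + 4368)/2^16 = 13770/65536 = 6885/32768.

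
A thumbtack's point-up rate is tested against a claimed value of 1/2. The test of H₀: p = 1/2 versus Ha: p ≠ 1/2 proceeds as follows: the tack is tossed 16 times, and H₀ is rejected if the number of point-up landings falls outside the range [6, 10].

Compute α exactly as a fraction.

6885/32768

The significance level is the null-hypothesis probability of the rejection region {≤5} ∪ {≥11}.
Each tail has probability (1 + 16 + 120 + 560 + 1820 + 4368)/65536; doubling gives α = 13770/65536 = 6885/32768.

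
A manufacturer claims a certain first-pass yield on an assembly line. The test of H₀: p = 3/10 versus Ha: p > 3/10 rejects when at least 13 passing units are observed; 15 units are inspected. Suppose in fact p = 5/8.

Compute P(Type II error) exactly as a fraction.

Under the alternative p = 5/8, X ~ Binomial(15, 5/8); β is the probability the test does not reject, P(X < 13).
Equivalently, β = 1 − P(X ≥ 13) = 33725631854457/35184372088832.

33725631854457/35184372088832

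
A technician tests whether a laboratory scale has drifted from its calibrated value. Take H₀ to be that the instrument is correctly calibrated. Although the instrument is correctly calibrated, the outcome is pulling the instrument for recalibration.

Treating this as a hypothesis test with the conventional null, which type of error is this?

'Pulling the instrument for recalibration' corresponds to rejecting H₀.
H₀ was rejected but H₀ is true — a Type I error (false positive).

Type I error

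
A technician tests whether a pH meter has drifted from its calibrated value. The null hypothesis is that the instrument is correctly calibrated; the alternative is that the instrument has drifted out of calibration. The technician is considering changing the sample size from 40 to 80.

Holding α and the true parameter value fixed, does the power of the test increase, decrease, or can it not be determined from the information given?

It increases.

Increasing n separates the H₀ and Ha sampling distributions, so under Ha fewer outcomes land in the acceptance region.
Since power = 1 − β and β decreases, power increases.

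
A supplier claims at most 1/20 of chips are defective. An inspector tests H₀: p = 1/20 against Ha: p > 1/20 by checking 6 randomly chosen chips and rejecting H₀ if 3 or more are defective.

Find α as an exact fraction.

Under H₀, S ~ Binomial(6, 1/20); the Type I error rate is P(S ≥ 3).
Via the complement, α = 1 − Σ_{j=0}^{2} C(6,j)(1/20)^j(19/20)^{6-j} = 14271/6400000.

14271/6400000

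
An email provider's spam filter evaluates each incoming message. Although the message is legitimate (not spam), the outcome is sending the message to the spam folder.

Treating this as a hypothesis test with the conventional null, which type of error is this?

The null hypothesis here is that the message is legitimate (not spam).
'Sending the message to the spam folder' corresponds to rejecting H₀.
H₀ was rejected but H₀ is true — a Type I error (false positive).

Type I error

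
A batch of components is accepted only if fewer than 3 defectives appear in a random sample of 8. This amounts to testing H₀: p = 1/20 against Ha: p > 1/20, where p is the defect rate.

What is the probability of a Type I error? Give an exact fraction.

Under H₀, X ~ Binomial(8, 1/20); the Type I error rate is P(X ≥ 3).
Via the complement, α = 1 − Σ_{j=0}^{2} C(8,j)(1/20)^j(19/20)^{8-j} = 148178379/25600000000.

148178379/25600000000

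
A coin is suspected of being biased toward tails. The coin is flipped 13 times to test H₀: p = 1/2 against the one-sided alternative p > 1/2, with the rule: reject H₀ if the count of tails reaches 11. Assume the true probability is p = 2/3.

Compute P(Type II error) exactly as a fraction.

50857/59049

Under the alternative p = 2/3, S ~ Binomial(13, 2/3); β is the probability the test does not reject, P(S < 11).
Adding the binomial probabilities P(S=0)+…+P(S=10) at p = 2/3 gives 50857/59049.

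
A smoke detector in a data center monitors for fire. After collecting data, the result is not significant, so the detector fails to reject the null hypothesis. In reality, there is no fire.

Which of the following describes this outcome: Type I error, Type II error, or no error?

The conventional null hypothesis here is that there is no fire.
The test retained a true H₀ — the decision matches the true state.

No error — this is a correct decision.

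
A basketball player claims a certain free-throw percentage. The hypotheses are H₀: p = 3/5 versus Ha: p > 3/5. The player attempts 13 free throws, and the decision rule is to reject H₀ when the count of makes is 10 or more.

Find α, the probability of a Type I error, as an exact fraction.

41157153/244140625

α = P(reject H₀ | H₀ true) = P(S ≥ 10 | p = 3/5), with S ~ Binomial(13, 3/5).
P(S ≥ 10) = Σ_{j=10}^{13} C(13,j)·(3/5)^j·(2/5)^{13-j} = 41157153/244140625.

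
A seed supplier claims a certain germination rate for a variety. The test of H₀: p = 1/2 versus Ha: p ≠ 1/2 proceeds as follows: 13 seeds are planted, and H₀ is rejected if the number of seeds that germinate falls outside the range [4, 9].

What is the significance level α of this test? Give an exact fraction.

189/2048

The significance level is the null-hypothesis probability of the rejection region {≤3} ∪ {≥10}.
By symmetry, α = 2·P(K ≤ 3) = 2·(1 + 13 + 78 + 286)/8192 = 756/8192 = 189/2048.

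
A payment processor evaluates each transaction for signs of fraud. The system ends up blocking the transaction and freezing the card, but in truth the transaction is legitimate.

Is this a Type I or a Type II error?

Type I error

The null hypothesis here is that the transaction is legitimate.
'Blocking the transaction and freezing the card' corresponds to rejecting H₀.
H₀ was rejected but H₀ is true — a Type I error (false positive).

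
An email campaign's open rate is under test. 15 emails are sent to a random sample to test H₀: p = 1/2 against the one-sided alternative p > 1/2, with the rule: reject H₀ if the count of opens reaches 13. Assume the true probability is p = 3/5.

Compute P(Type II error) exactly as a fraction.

29690124488/30517578125

β = P(fail to reject H₀ | Ha true) = P(S ≤ 12 | p = 3/5), S ~ Binomial(15, 3/5).
Adding the binomial probabilities P(S=0)+…+P(S=12) at p = 3/5 gives 29690124488/30517578125.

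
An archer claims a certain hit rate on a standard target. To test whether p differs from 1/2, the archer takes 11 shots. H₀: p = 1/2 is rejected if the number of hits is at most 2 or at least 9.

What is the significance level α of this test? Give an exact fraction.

The significance level is the null-hypothesis probability of the rejection region {≤2} ∪ {≥9}.
Each tail has probability (1 + 11 + 55)/2048; doubling gives α = 134/2048 = 67/1024.

67/1024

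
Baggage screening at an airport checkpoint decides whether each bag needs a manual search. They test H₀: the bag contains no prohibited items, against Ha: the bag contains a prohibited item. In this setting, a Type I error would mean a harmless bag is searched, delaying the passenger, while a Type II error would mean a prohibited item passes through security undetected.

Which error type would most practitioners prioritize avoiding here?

Type II error

The Type II consequence (a prohibited item passes through security undetected) is more severe than the Type I consequence (a harmless bag is searched, delaying the passenger).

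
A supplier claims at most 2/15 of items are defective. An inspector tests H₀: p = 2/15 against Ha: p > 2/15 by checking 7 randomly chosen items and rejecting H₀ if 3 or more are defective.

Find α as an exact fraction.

Under H₀, X ~ Binomial(7, 2/15); the Type I error rate is P(X ≥ 3).
α = 1 − P(X ≤ 2) = 1 − 10767497/11390625 = 623128/11390625.

623128/11390625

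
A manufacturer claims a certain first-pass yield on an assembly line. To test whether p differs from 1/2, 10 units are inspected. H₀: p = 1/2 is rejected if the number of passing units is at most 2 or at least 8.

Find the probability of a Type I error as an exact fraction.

7/64

The significance level is the null-hypothesis probability of the rejection region {≤2} ∪ {≥8}.
Each tail has probability (1 + 10 + 45)/1024; doubling gives α = 112/1024 = 7/64.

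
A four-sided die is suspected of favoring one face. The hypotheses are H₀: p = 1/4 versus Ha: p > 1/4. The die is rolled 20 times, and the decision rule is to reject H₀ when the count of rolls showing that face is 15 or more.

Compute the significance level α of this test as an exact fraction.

α = P(reject H₀ | H₀ true) = P(Y ≥ 15 | p = 1/4), with Y ~ Binomial(20, 1/4).
Summing C(20,j)(1/4)^j(3/4)^{20−j} for j = 15,…,20 gives 1048117/274877906944.

1048117/274877906944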